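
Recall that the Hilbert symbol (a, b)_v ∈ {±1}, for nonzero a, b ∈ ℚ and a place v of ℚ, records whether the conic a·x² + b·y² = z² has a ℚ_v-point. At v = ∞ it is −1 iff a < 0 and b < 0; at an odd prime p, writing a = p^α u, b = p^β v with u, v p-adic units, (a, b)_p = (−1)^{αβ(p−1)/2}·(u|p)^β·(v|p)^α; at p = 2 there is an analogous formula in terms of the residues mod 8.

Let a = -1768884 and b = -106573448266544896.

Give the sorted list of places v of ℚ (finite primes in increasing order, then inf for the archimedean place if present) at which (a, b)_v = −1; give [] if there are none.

[3, 23, 29, inf]

(a, b) ≡ (-442221, -391) mod (ℚ^×)²; places V = {2, 3, 7, 13, 17, 23, 29, ∞}.
(a,b)_3: α=1, u≡1; β=0, v≡2 (mod 3); (1|3)=+1, (2|3)=-1; sign (−1)^0·+1^0·-1^1 = -1.
(a,b)_2: α=2, β=8; u≡3, v≡1 (mod 8); ε(u)ε(v)=1·0, αω(v)=2·0, βω(u)=8·1; sum ≡ 0  ⇒  +1.
(a,b)_∞: sgn(-442221)=−, sgn(-391)=−, so -1.
(a,b)_23: α=1, u≡4; β=3, v≡6 (mod 23); (4|23)=+1, (6|23)=+1; sign (−1)^1·+1^3·+1^1 = -1.
(a,b)_17: α=1, u≡5; β=3, v≡12 (mod 17); (5|17)=-1, (12|17)=-1; sign (−1)^0·-1^3·-1^1 = +1.
(a,b)_29: α=1, u≡20; β=2, v≡19 (mod 29); (20|29)=+1, (19|29)=-1; sign (−1)^0·+1^2·-1^1 = -1.
(a,b)_13: α=1, u≡3; β=2, v≡9 (mod 13); (3|13)=+1, (9|13)=+1; sign (−1)^0·+1^2·+1^1 = +1.
(a,b)_7: α=0, u≡2; β=2, v≡4 (mod 7); (2|7)=+1, (4|7)=+1; sign (−1)^0·+1^2·+1^0 = +1.
Ram(-442221, -391) = {3, 23, 29, ∞}; no ℚ_3-point on the conic.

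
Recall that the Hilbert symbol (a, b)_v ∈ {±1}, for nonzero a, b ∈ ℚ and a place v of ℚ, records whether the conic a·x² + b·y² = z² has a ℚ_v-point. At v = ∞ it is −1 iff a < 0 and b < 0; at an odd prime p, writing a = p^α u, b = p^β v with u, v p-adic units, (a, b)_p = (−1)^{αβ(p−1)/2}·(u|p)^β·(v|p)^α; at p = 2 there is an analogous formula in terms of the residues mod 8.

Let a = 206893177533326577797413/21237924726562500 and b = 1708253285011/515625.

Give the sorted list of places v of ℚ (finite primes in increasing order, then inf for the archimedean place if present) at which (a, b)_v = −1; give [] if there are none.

[3, 13]

(a, b) ≡ (429, 3003) mod (ℚ^×)²; places V = {2, 3, 5, 7, 11, 13, 19, 23, 37, 41, 43, ∞}.
(a,b)_∞: sgn(429)=+, sgn(3003)=+, so +1.
(a,b)_23: α=6, u≡14; β=4, v≡3 (mod 23); (14|23)=-1, (3|23)=+1; sign (−1)^0·-1^4·+1^6 = +1.
(a,b)_5: α=-10, u≡4; β=-6, v≡2 (mod 5); (4|5)=+1, (2|5)=-1; sign (−1)^0·+1^-6·-1^-10 = +1.
(a,b)_2: α=-2, β=0; u≡5, v≡3 (mod 8); ε(u)ε(v)=0·1, αω(v)=-2·1, βω(u)=0·1; sum ≡ 0  ⇒  +1.
(a,b)_37: α=2, u≡14; β=2, v≡31 (mod 37); (14|37)=-1, (31|37)=-1; sign (−1)^0·-1^2·-1^2 = +1.
(a,b)_43: α=2, u≡42; β=0, v≡31 (mod 43); (42|43)=-1, (31|43)=+1; sign (−1)^0·-1^0·+1^2 = +1.
(a,b)_3: α=-5, u≡2; β=-1, v≡2 (mod 3); (2|3)=-1, (2|3)=-1; sign (−1)^1·-1^-1·-1^-5 = -1.
(a,b)_11: α=-3, u≡10; β=-1, v≡5 (mod 11); (10|11)=-1, (5|11)=+1; sign (−1)^1·-1^-1·+1^-3 = +1.
(a,b)_41: α=-2, u≡34; β=0, v≡39 (mod 41); (34|41)=-1, (39|41)=+1; sign (−1)^0·-1^0·+1^-2 = +1.
(a,b)_19: α=2, u≡11; β=0, v≡1 (mod 19); (11|19)=+1, (1|19)=+1; sign (−1)^0·+1^0·+1^2 = +1.
(a,b)_7: α=6, u≡1; β=3, v≡4 (mod 7); (1|7)=+1, (4|7)=+1; sign (−1)^0·+1^3·+1^6 = +1.
(a,b)_13: α=1, u≡11; β=1, v≡10 (mod 13); (11|13)=-1, (10|13)=+1; sign (−1)^0·-1^1·+1^1 = -1.
Ram(429, 3003) = {3, 13}; no ℚ_3-point on the conic.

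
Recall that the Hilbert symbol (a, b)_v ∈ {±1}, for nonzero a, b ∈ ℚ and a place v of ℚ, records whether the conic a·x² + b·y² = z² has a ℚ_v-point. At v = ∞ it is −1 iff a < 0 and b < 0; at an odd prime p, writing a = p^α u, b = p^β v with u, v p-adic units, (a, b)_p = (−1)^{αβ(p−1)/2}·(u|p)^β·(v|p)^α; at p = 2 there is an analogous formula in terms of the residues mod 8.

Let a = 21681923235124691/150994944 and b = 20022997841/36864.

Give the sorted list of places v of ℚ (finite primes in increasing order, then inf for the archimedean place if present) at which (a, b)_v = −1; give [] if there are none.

[11, 41]

Mod squares: a ≡ 11, b ≡ 41. Check v ∈ {∞, 2, 3, 7, 11, 41}.
v=2: v_2(a)=-24, v_2(b)=-12; units ≡ 3, 1 (mod 8); ε·ε+αω+βω = 1·0+-24·0+-12·1 ≡ 0  ⇒  (a,b)_2 = +1.
v=41: a=41^4·(≡12), b=41^3·(≡40) mod 41; (12|41)=-1, (40|41)=+1; (−1)^{4·3·20}·(-1)^3·(+1)^4 = -1.
v=11: a=11^3·(≡3), b=11^2·(≡6) mod 11; (3|11)=+1, (6|11)=-1; (−1)^{3·2·5}·(+1)^2·(-1)^3 = -1.
v=∞: 11 > 0 and 41 > 0  ⇒  (a,b)_∞ = +1.
v=3: a=3^-2·(≡2), b=3^-2·(≡2) mod 3; (2|3)=-1, (2|3)=-1; (−1)^{-2·-2·1}·(-1)^-2·(-1)^-2 = +1.
v=7: a=7^8·(≡4), b=7^4·(≡6) mod 7; (4|7)=+1, (6|7)=-1; (−1)^{8·4·3}·(+1)^4·(-1)^8 = +1.
|Ram(11, 41)| = 2, even; anisotropic at {11, 41}.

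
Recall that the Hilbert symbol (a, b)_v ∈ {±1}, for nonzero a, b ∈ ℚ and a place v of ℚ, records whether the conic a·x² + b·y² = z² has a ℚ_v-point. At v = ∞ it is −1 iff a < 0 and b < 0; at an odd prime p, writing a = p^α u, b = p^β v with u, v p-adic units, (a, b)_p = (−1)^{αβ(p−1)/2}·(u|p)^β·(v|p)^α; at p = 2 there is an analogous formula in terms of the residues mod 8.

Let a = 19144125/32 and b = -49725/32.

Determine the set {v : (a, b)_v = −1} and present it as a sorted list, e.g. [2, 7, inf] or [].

Mod squares: a ≡ 170170, b ≡ -442. Check v ∈ {∞, 2, 3, 5, 7, 11, 13, 17}.
v=∞: 170170 > 0 and -442 < 0  ⇒  (a,b)_∞ = +1.
v=17: a=17^1·(≡3), b=17^1·(≡9) mod 17; (3|17)=-1, (9|17)=+1; (−1)^{1·1·8}·(-1)^1·(+1)^1 = -1.
v=11: a=11^1·(≡1), b=11^0·(≡5) mod 11; (1|11)=+1, (5|11)=+1; (−1)^{1·0·5}·(+1)^0·(+1)^1 = +1.
v=13: a=13^1·(≡4), b=13^1·(≡6) mod 13; (4|13)=+1, (6|13)=-1; (−1)^{1·1·6}·(+1)^1·(-1)^1 = -1.
v=2: v_2(a)=-5, v_2(b)=-5; units ≡ 5, 3 (mod 8); ε·ε+αω+βω = 0·1+-5·1+-5·1 ≡ 0  ⇒  (a,b)_2 = +1.
v=3: a=3^2·(≡1), b=3^2·(≡2) mod 3; (1|3)=+1, (2|3)=-1; (−1)^{2·2·1}·(+1)^2·(-1)^2 = +1.
v=7: a=7^1·(≡6), b=7^0·(≡6) mod 7; (6|7)=-1, (6|7)=-1; (−1)^{1·0·3}·(-1)^0·(-1)^1 = -1.
v=5: a=5^3·(≡4), b=5^2·(≡3) mod 5; (4|5)=+1, (3|5)=-1; (−1)^{3·2·2}·(+1)^2·(-1)^3 = -1.
Ram(170170, -442) = {5, 7, 13, 17}; no ℚ_5-point on the conic.

[5, 7, 13, 17]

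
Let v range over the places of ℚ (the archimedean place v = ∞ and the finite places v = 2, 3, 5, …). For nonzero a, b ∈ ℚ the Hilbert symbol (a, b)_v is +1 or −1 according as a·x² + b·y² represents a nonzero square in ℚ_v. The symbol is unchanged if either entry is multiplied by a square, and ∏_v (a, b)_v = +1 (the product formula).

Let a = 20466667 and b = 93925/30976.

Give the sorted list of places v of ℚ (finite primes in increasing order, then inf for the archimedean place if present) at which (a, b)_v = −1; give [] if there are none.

Mod squares: a ≡ 20466667, b ≡ 13. Check v ∈ {∞, 2, 5, 11, 13, 17, 19, 41, 43, 47}.
v=5: a=5^0·(≡2), b=5^2·(≡2) mod 5; (2|5)=-1, (2|5)=-1; (−1)^{0·2·2}·(-1)^2·(-1)^0 = +1.
v=11: a=11^0·(≡1), b=11^-2·(≡6) mod 11; (1|11)=+1, (6|11)=-1; (−1)^{0·-2·5}·(+1)^-2·(-1)^0 = +1.
v=17: a=17^0·(≡10), b=17^2·(≡1) mod 17; (10|17)=-1, (1|17)=+1; (−1)^{0·2·8}·(-1)^2·(+1)^0 = +1.
v=13: a=13^1·(≡7), b=13^1·(≡1) mod 13; (7|13)=-1, (1|13)=+1; (−1)^{1·1·6}·(-1)^1·(+1)^1 = -1.
v=19: a=19^1·(≡7), b=19^0·(≡14) mod 19; (7|19)=+1, (14|19)=-1; (−1)^{1·0·9}·(+1)^0·(-1)^1 = -1.
v=41: a=41^1·(≡12), b=41^0·(≡29) mod 41; (12|41)=-1, (29|41)=-1; (−1)^{1·0·20}·(-1)^0·(-1)^1 = -1.
v=∞: 20466667 > 0 and 13 > 0  ⇒  (a,b)_∞ = +1.
v=43: a=43^1·(≡2), b=43^0·(≡25) mod 43; (2|43)=-1, (25|43)=+1; (−1)^{1·0·21}·(-1)^0·(+1)^1 = +1.
v=2: v_2(a)=0, v_2(b)=-8; units ≡ 3, 5 (mod 8); ε·ε+αω+βω = 1·0+0·1+-8·1 ≡ 0  ⇒  (a,b)_2 = +1.
v=47: a=47^1·(≡6), b=47^0·(≡22) mod 47; (6|47)=+1, (22|47)=-1; (−1)^{1·0·23}·(+1)^0·(-1)^1 = -1.
Ram(20466667, 13) = {13, 19, 41, 47}; no ℚ_13-point on the conic.

[13, 19, 41, 47]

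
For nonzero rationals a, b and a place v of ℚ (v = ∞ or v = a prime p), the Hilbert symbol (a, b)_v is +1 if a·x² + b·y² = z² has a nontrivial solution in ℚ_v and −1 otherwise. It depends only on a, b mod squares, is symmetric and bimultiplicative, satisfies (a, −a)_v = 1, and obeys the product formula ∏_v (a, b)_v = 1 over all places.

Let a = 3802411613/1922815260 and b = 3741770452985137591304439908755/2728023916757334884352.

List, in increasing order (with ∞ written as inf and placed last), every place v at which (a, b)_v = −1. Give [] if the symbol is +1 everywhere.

[3, 5, 23, 29]

(a, b) ≡ (40755, 27183585) mod (ℚ^×)²; places V = {2, 3, 5, 7, 11, 13, 17, 19, 23, 29, 37, ∞}.
(a,b)_5: α=-1, u≡4; β=1, v≡3 (mod 5); (4|5)=+1, (3|5)=-1; sign (−1)^0·+1^1·-1^-1 = -1.
(a,b)_11: α=1, u≡5; β=3, v≡2 (mod 11); (5|11)=+1, (2|11)=-1; sign (−1)^1·+1^3·-1^1 = +1.
(a,b)_37: α=-2, u≡23; β=-2, v≡14 (mod 37); (23|37)=-1, (14|37)=-1; sign (−1)^0·-1^-2·-1^-2 = +1.
(a,b)_29: α=0, u≡10; β=1, v≡18 (mod 29); (10|29)=-1, (18|29)=-1; sign (−1)^0·-1^1·-1^0 = -1.
(a,b)_19: α=1, u≡1; β=3, v≡14 (mod 19); (1|19)=+1, (14|19)=-1; sign (−1)^1·+1^3·-1^1 = +1.
(a,b)_∞: sgn(40755)=+, sgn(27183585)=+, so +1.
(a,b)_2: α=-2, β=-22; u≡3, v≡1 (mod 8); ε(u)ε(v)=1·0, αω(v)=-2·0, βω(u)=-22·1; sum ≡ 0  ⇒  +1.
(a,b)_3: α=-5, u≡1; β=-9, v≡1 (mod 3); (1|3)=+1, (1|3)=+1; sign (−1)^1·+1^-9·+1^-5 = -1.
(a,b)_17: α=-2, u≡11; β=-6, v≡14 (mod 17); (11|17)=-1, (14|17)=-1; sign (−1)^0·-1^-6·-1^-2 = +1.
(a,b)_13: α=5, u≡5; β=15, v≡11 (mod 13); (5|13)=-1, (11|13)=-1; sign (−1)^0·-1^15·-1^5 = +1.
(a,b)_7: α=2, u≡4; β=4, v≡4 (mod 7); (4|7)=+1, (4|7)=+1; sign (−1)^0·+1^4·+1^2 = +1.
(a,b)_23: α=0, u≡21; β=1, v≡15 (mod 23); (21|23)=-1, (15|23)=-1; sign (−1)^0·-1^1·-1^0 = -1.
(40755, 27183585 / ℚ) ramifies at {3, 5, 23, 29}: a division algebra.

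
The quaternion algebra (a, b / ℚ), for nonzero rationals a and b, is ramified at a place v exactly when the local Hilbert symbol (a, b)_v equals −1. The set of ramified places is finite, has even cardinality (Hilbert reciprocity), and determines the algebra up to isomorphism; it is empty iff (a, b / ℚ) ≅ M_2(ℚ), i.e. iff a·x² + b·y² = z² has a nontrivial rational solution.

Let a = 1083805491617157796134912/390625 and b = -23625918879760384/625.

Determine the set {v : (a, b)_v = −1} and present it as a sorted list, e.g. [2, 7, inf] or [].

(a, b) ≡ (159137, -34) mod (ℚ^×)²; places V = {2, 3, 5, 11, 17, 23, 37, ∞}.
(a,b)_11: α=7, u≡2; β=4, v≡6 (mod 11); (2|11)=-1, (6|11)=-1; sign (−1)^0·-1^4·-1^7 = -1.
(a,b)_5: α=-8, u≡2; β=-4, v≡1 (mod 5); (2|5)=-1, (1|5)=+1; sign (−1)^0·-1^-4·+1^-8 = +1.
(a,b)_∞: sgn(159137)=+, sgn(-34)=−, so +1.
(a,b)_3: α=4, u≡2; β=0, v≡2 (mod 3); (2|3)=-1, (2|3)=-1; sign (−1)^0·-1^0·-1^4 = +1.
(a,b)_17: α=1, u≡12; β=1, v≡2 (mod 17); (12|17)=-1, (2|17)=+1; sign (−1)^0·-1^1·+1^1 = -1.
(a,b)_23: α=3, u≡5; β=2, v≡3 (mod 23); (5|23)=-1, (3|23)=+1; sign (−1)^0·-1^2·+1^3 = +1.
(a,b)_37: α=3, u≡36; β=2, v≡12 (mod 37); (36|37)=+1, (12|37)=+1; sign (−1)^0·+1^2·+1^3 = +1.
(a,b)_2: α=16, β=17; u≡1, v≡7 (mod 8); ε(u)ε(v)=0·1, αω(v)=16·0, βω(u)=17·0; sum ≡ 0  ⇒  +1.
|Ram(159137, -34)| = 2, even; anisotropic at {11, 17}.

[11, 17]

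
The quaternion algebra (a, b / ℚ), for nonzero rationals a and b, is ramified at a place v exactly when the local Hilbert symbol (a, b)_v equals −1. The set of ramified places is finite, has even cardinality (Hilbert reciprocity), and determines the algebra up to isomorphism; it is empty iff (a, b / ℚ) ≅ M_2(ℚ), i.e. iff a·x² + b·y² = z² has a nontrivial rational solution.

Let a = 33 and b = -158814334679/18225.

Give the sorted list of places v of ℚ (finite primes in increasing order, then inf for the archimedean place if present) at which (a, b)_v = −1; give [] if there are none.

[7, 11, 13, 23]

(a, b) ≡ (33, -391391) mod (ℚ^×)²; places V = {2, 3, 5, 7, 11, 13, 17, 23, ∞}.
(a,b)_17: α=0, u≡16; β=1, v≡3 (mod 17); (16|17)=+1, (3|17)=-1; sign (−1)^0·+1^1·-1^0 = +1.
(a,b)_11: α=1, u≡3; β=1, v≡9 (mod 11); (3|11)=+1, (9|11)=+1; sign (−1)^1·+1^1·+1^1 = -1.
(a,b)_∞: sgn(33)=+, sgn(-391391)=−, so +1.
(a,b)_7: α=0, u≡5; β=5, v≡6 (mod 7); (5|7)=-1, (6|7)=-1; sign (−1)^0·-1^5·-1^0 = -1.
(a,b)_2: α=0, β=0; u≡1, v≡1 (mod 8); ε(u)ε(v)=0·0, αω(v)=0·0, βω(u)=0·0; sum ≡ 0  ⇒  +1.
(a,b)_23: α=0, u≡10; β=1, v≡1 (mod 23); (10|23)=-1, (1|23)=+1; sign (−1)^0·-1^1·+1^0 = -1.
(a,b)_13: α=0, u≡7; β=3, v≡4 (mod 13); (7|13)=-1, (4|13)=+1; sign (−1)^0·-1^3·+1^0 = -1.
(a,b)_3: α=1, u≡2; β=-6, v≡1 (mod 3); (2|3)=-1, (1|3)=+1; sign (−1)^0·-1^-6·+1^1 = +1.
(a,b)_5: α=0, u≡3; β=-2, v≡4 (mod 5); (3|5)=-1, (4|5)=+1; sign (−1)^0·-1^-2·+1^0 = +1.
|Ram(33, -391391)| = 4, even; anisotropic at {7, 11, 13, 23}.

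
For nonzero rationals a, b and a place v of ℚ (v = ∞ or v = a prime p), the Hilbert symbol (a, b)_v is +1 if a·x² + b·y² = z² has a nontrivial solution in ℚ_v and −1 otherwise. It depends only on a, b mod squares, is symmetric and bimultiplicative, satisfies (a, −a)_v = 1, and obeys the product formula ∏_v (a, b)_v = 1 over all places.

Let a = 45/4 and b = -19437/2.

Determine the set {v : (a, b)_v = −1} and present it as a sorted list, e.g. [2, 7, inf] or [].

[2, 3]

Mod squares: a ≡ 5, b ≡ -38874. Check v ∈ {∞, 2, 3, 5, 11, 19, 31}.
v=19: a=19^0·(≡16), b=19^1·(≡11) mod 19; (16|19)=+1, (11|19)=+1; (−1)^{0·1·9}·(+1)^1·(+1)^0 = +1.
v=31: a=31^0·(≡19), b=31^1·(≡12) mod 31; (19|31)=+1, (12|31)=-1; (−1)^{0·1·15}·(+1)^1·(-1)^0 = +1.
v=3: a=3^2·(≡2), b=3^1·(≡2) mod 3; (2|3)=-1, (2|3)=-1; (−1)^{2·1·1}·(-1)^1·(-1)^2 = -1.
v=∞: 5 > 0 and -38874 < 0  ⇒  (a,b)_∞ = +1.
v=5: a=5^1·(≡1), b=5^0·(≡4) mod 5; (1|5)=+1, (4|5)=+1; (−1)^{1·0·2}·(+1)^0·(+1)^1 = +1.
v=11: a=11^0·(≡3), b=11^1·(≡2) mod 11; (3|11)=+1, (2|11)=-1; (−1)^{0·1·5}·(+1)^1·(-1)^0 = +1.
v=2: v_2(a)=-2, v_2(b)=-1; units ≡ 5, 3 (mod 8); ε·ε+αω+βω = 0·1+-2·1+-1·1 ≡ 1  ⇒  (a,b)_2 = -1.
|Ram(5, -38874)| = 2, even; anisotropic at {2, 3}.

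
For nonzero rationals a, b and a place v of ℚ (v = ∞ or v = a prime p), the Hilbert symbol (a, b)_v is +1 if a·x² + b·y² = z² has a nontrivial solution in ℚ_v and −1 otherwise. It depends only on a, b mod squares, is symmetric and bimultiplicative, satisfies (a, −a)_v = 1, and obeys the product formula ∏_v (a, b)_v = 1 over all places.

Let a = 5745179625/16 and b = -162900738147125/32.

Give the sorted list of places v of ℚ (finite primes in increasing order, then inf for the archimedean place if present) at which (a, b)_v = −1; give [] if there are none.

[3, 5]

(a, b) ≡ (465, -217930) mod (ℚ^×)²; places V = {2, 3, 5, 11, 19, 31, 37, ∞}.
(a,b)_5: α=3, u≡2; β=3, v≡4 (mod 5); (2|5)=-1, (4|5)=+1; sign (−1)^0·-1^3·+1^3 = -1.
(a,b)_37: α=2, u≡3; β=3, v≡16 (mod 37); (3|37)=+1, (16|37)=+1; sign (−1)^0·+1^3·+1^2 = +1.
(a,b)_11: α=0, u≡4; β=2, v≡8 (mod 11); (4|11)=+1, (8|11)=-1; sign (−1)^0·+1^2·-1^0 = +1.
(a,b)_3: α=1, u≡2; β=0, v≡2 (mod 3); (2|3)=-1, (2|3)=-1; sign (−1)^0·-1^0·-1^1 = -1.
(a,b)_∞: sgn(465)=+, sgn(-217930)=−, so +1.
(a,b)_31: α=1, u≡11; β=1, v≡7 (mod 31); (11|31)=-1, (7|31)=+1; sign (−1)^1·-1^1·+1^1 = +1.
(a,b)_19: α=2, u≡1; β=3, v≡17 (mod 19); (1|19)=+1, (17|19)=+1; sign (−1)^0·+1^3·+1^2 = +1.
(a,b)_2: α=-4, β=-5; u≡1, v≡3 (mod 8); ε(u)ε(v)=0·1, αω(v)=-4·1, βω(u)=-5·0; sum ≡ 0  ⇒  +1.
Ram(465, -217930) = {3, 5}; no ℚ_3-point on the conic.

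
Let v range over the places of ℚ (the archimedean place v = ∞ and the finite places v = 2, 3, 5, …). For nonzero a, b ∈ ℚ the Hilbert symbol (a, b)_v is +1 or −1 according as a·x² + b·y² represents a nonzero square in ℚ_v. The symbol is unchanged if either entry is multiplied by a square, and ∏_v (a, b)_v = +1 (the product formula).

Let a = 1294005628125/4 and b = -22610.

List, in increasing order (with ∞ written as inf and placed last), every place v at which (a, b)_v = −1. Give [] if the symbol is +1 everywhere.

Mod squares: a ≡ 5, b ≡ -22610. Check v ∈ {∞, 2, 3, 5, 7, 17, 19}.
v=17: a=17^2·(≡10), b=17^1·(≡13) mod 17; (10|17)=-1, (13|17)=+1; (−1)^{2·1·8}·(-1)^1·(+1)^2 = -1.
v=7: a=7^2·(≡3), b=7^1·(≡4) mod 7; (3|7)=-1, (4|7)=+1; (−1)^{2·1·3}·(-1)^1·(+1)^2 = -1.
v=5: a=5^5·(≡4), b=5^1·(≡3) mod 5; (4|5)=+1, (3|5)=-1; (−1)^{5·1·2}·(+1)^1·(-1)^5 = -1.
v=19: a=19^2·(≡1), b=19^1·(≡7) mod 19; (1|19)=+1, (7|19)=+1; (−1)^{2·1·9}·(+1)^1·(+1)^2 = +1.
v=3: a=3^4·(≡2), b=3^0·(≡1) mod 3; (2|3)=-1, (1|3)=+1; (−1)^{4·0·1}·(-1)^0·(+1)^4 = +1.
v=2: v_2(a)=-2, v_2(b)=1; units ≡ 5, 7 (mod 8); ε·ε+αω+βω = 0·1+-2·0+1·1 ≡ 1  ⇒  (a,b)_2 = -1.
v=∞: 5 > 0 and -22610 < 0  ⇒  (a,b)_∞ = +1.
|Ram(5, -22610)| = 4, even; anisotropic at {2, 5, 7, 17}.

[2, 5, 7, 17]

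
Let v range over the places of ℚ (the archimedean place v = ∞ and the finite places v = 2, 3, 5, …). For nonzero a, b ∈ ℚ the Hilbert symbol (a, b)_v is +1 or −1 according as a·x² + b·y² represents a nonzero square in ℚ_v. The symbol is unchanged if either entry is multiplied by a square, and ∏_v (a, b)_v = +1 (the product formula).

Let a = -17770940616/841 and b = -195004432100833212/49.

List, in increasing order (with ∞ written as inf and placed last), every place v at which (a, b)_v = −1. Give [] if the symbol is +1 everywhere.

Mod squares: a ≡ -15372786, b ≡ -138567. Check v ∈ {∞, 2, 3, 7, 11, 13, 17, 19, 23, 29, 37, 41}.
v=3: a=3^1·(≡2), b=3^1·(≡2) mod 3; (2|3)=-1, (2|3)=-1; (−1)^{1·1·1}·(-1)^1·(-1)^1 = -1.
v=2: v_2(a)=3, v_2(b)=2; units ≡ 7, 1 (mod 8); ε·ε+αω+βω = 1·0+3·0+2·0 ≡ 0  ⇒  (a,b)_2 = +1.
v=13: a=13^1·(≡9), b=13^1·(≡9) mod 13; (9|13)=+1, (9|13)=+1; (−1)^{1·1·6}·(+1)^1·(+1)^1 = +1.
v=17: a=17^2·(≡4), b=17^3·(≡2) mod 17; (4|17)=+1, (2|17)=+1; (−1)^{2·3·8}·(+1)^3·(+1)^2 = +1.
v=37: a=37^0·(≡16), b=37^2·(≡32) mod 37; (16|37)=+1, (32|37)=-1; (−1)^{0·2·18}·(+1)^2·(-1)^0 = +1.
v=19: a=19^1·(≡14), b=19^1·(≡10) mod 19; (14|19)=-1, (10|19)=-1; (−1)^{1·1·9}·(-1)^1·(-1)^1 = -1.
v=29: a=29^-2·(≡8), b=29^0·(≡16) mod 29; (8|29)=-1, (16|29)=+1; (−1)^{-2·0·14}·(-1)^0·(+1)^-2 = +1.
v=41: a=41^1·(≡25), b=41^2·(≡29) mod 41; (25|41)=+1, (29|41)=-1; (−1)^{1·2·20}·(+1)^2·(-1)^1 = -1.
v=23: a=23^1·(≡15), b=23^2·(≡16) mod 23; (15|23)=-1, (16|23)=+1; (−1)^{1·2·11}·(-1)^2·(+1)^1 = +1.
v=7: a=7^0·(≡5), b=7^-2·(≡3) mod 7; (5|7)=-1, (3|7)=-1; (−1)^{0·-2·3}·(-1)^-2·(-1)^0 = +1.
v=11: a=11^1·(≡7), b=11^1·(≡4) mod 11; (7|11)=-1, (4|11)=+1; (−1)^{1·1·5}·(-1)^1·(+1)^1 = +1.
v=∞: -15372786 < 0 and -138567 < 0  ⇒  (a,b)_∞ = -1.
(-15372786, -138567 / ℚ) ramifies at {3, 19, 41, ∞}: a division algebra.

[3, 19, 41, inf]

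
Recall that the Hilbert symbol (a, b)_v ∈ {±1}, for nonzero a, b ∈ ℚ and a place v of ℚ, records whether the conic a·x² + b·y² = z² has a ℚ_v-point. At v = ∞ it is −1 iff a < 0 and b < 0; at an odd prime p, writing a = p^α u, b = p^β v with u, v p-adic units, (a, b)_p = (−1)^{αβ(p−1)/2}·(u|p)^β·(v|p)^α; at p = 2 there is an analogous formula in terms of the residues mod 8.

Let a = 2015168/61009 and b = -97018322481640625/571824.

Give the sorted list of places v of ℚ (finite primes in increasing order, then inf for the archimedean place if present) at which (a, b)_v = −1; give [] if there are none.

[31, 37]

Mod squares: a ≡ 23, b ≡ -3772483. Check v ∈ {∞, 2, 3, 5, 11, 13, 19, 23, 31, 37}.
v=37: a=37^2·(≡2), b=37^3·(≡8) mod 37; (2|37)=-1, (8|37)=-1; (−1)^{2·3·18}·(-1)^3·(-1)^2 = -1.
v=3: a=3^0·(≡2), b=3^-2·(≡2) mod 3; (2|3)=-1, (2|3)=-1; (−1)^{0·-2·1}·(-1)^-2·(-1)^0 = +1.
v=5: a=5^0·(≡2), b=5^8·(≡3) mod 5; (2|5)=-1, (3|5)=-1; (−1)^{0·8·2}·(-1)^8·(-1)^0 = +1.
v=11: a=11^0·(≡4), b=11^-1·(≡5) mod 11; (4|11)=+1, (5|11)=+1; (−1)^{0·-1·5}·(+1)^-1·(+1)^0 = +1.
v=31: a=31^0·(≡13), b=31^1·(≡27) mod 31; (13|31)=-1, (27|31)=-1; (−1)^{0·1·15}·(-1)^1·(-1)^0 = -1.
v=∞: 23 > 0 and -3772483 < 0  ⇒  (a,b)_∞ = +1.
v=19: a=19^-2·(≡5), b=19^-2·(≡16) mod 19; (5|19)=+1, (16|19)=+1; (−1)^{-2·-2·9}·(+1)^-2·(+1)^-2 = +1.
v=23: a=23^1·(≡6), b=23^3·(≡5) mod 23; (6|23)=+1, (5|23)=-1; (−1)^{1·3·11}·(+1)^3·(-1)^1 = +1.
v=2: v_2(a)=6, v_2(b)=-4; units ≡ 7, 5 (mod 8); ε·ε+αω+βω = 1·0+6·1+-4·0 ≡ 0  ⇒  (a,b)_2 = +1.
v=13: a=13^-2·(≡9), b=13^1·(≡2) mod 13; (9|13)=+1, (2|13)=-1; (−1)^{-2·1·6}·(+1)^1·(-1)^-2 = +1.
|Ram(23, -3772483)| = 2, even; anisotropic at {31, 37}.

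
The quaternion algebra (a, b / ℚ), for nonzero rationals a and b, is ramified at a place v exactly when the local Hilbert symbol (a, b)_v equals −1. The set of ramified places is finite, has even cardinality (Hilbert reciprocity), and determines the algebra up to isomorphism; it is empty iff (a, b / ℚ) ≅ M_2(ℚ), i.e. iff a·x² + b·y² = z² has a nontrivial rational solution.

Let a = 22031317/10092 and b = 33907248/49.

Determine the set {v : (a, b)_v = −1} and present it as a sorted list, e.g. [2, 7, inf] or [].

Mod squares: a ≡ 399, b ≡ 323. Check v ∈ {∞, 2, 3, 7, 11, 17, 19, 29, 37}.
v=37: a=37^2·(≡29), b=37^0·(≡25) mod 37; (29|37)=-1, (25|37)=+1; (−1)^{2·0·18}·(-1)^0·(+1)^2 = +1.
v=29: a=29^-2·(≡28), b=29^0·(≡5) mod 29; (28|29)=+1, (5|29)=+1; (−1)^{-2·0·14}·(+1)^0·(+1)^-2 = +1.
v=3: a=3^-1·(≡1), b=3^8·(≡2) mod 3; (1|3)=+1, (2|3)=-1; (−1)^{-1·8·1}·(+1)^8·(-1)^-1 = -1.
v=17: a=17^0·(≡9), b=17^1·(≡16) mod 17; (9|17)=+1, (16|17)=+1; (−1)^{0·1·8}·(+1)^1·(+1)^0 = +1.
v=19: a=19^1·(≡10), b=19^1·(≡5) mod 19; (10|19)=-1, (5|19)=+1; (−1)^{1·1·9}·(-1)^1·(+1)^1 = +1.
v=7: a=7^1·(≡1), b=7^-2·(≡4) mod 7; (1|7)=+1, (4|7)=+1; (−1)^{1·-2·3}·(+1)^-2·(+1)^1 = +1.
v=11: a=11^2·(≡1), b=11^0·(≡9) mod 11; (1|11)=+1, (9|11)=+1; (−1)^{2·0·5}·(+1)^0·(+1)^2 = +1.
v=2: v_2(a)=-2, v_2(b)=4; units ≡ 7, 3 (mod 8); ε·ε+αω+βω = 1·1+-2·1+4·0 ≡ 1  ⇒  (a,b)_2 = -1.
v=∞: 399 > 0 and 323 > 0  ⇒  (a,b)_∞ = +1.
|Ram(399, 323)| = 2, even; anisotropic at {2, 3}.

[2, 3]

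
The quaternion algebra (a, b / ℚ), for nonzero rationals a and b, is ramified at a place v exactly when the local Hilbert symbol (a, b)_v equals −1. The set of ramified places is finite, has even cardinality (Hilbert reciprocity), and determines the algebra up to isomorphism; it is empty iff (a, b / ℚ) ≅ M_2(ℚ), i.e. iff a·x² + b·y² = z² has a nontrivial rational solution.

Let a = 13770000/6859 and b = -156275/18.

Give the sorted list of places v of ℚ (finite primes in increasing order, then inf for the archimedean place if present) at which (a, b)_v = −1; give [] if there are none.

[2, 17, 19, 47]

Mod squares: a ≡ 323, b ≡ -12502. Check v ∈ {∞, 2, 3, 5, 7, 17, 19, 47}.
v=17: a=17^1·(≡15), b=17^0·(≡6) mod 17; (15|17)=+1, (6|17)=-1; (−1)^{1·0·8}·(+1)^0·(-1)^1 = -1.
v=7: a=7^0·(≡1), b=7^1·(≡3) mod 7; (1|7)=+1, (3|7)=-1; (−1)^{0·1·3}·(+1)^1·(-1)^0 = +1.
v=3: a=3^4·(≡2), b=3^-2·(≡2) mod 3; (2|3)=-1, (2|3)=-1; (−1)^{4·-2·1}·(-1)^-2·(-1)^4 = +1.
v=19: a=19^-3·(≡16), b=19^1·(≡17) mod 19; (16|19)=+1, (17|19)=+1; (−1)^{-3·1·9}·(+1)^1·(+1)^-3 = -1.
v=5: a=5^4·(≡3), b=5^2·(≡3) mod 5; (3|5)=-1, (3|5)=-1; (−1)^{4·2·2}·(-1)^2·(-1)^4 = +1.
v=47: a=47^0·(≡20), b=47^1·(≡32) mod 47; (20|47)=-1, (32|47)=+1; (−1)^{0·1·23}·(-1)^1·(+1)^0 = -1.
v=2: v_2(a)=4, v_2(b)=-1; units ≡ 3, 5 (mod 8); ε·ε+αω+βω = 1·0+4·1+-1·1 ≡ 1  ⇒  (a,b)_2 = -1.
v=∞: 323 > 0 and -12502 < 0  ⇒  (a,b)_∞ = +1.
Ram(323, -12502) = {2, 17, 19, 47}; no ℚ_2-point on the conic.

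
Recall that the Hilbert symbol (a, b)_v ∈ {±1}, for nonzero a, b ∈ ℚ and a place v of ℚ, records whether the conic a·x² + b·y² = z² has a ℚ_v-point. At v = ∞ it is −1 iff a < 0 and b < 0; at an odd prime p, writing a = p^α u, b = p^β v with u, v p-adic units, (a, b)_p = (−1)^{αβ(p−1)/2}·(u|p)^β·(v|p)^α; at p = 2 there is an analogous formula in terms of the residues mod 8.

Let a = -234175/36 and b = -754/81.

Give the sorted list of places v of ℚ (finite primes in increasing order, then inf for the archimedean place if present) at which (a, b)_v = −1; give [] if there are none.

(a, b) ≡ (-9367, -754) mod (ℚ^×)²; places V = {2, 3, 5, 13, 17, 19, 29, ∞}.
(a,b)_5: α=2, u≡3; β=0, v≡1 (mod 5); (3|5)=-1, (1|5)=+1; sign (−1)^0·-1^0·+1^2 = +1.
(a,b)_∞: sgn(-9367)=−, sgn(-754)=−, so -1.
(a,b)_2: α=-2, β=1; u≡1, v≡7 (mod 8); ε(u)ε(v)=0·1, αω(v)=-2·0, βω(u)=1·0; sum ≡ 0  ⇒  +1.
(a,b)_29: α=1, u≡23; β=1, v≡14 (mod 29); (23|29)=+1, (14|29)=-1; sign (−1)^0·+1^1·-1^1 = -1.
(a,b)_3: α=-2, u≡2; β=-4, v≡2 (mod 3); (2|3)=-1, (2|3)=-1; sign (−1)^0·-1^-4·-1^-2 = +1.
(a,b)_19: α=1, u≡16; β=0, v≡5 (mod 19); (16|19)=+1, (5|19)=+1; sign (−1)^0·+1^0·+1^1 = +1.
(a,b)_17: α=1, u≡6; β=0, v≡10 (mod 17); (6|17)=-1, (10|17)=-1; sign (−1)^0·-1^0·-1^1 = -1.
(a,b)_13: α=0, u≡2; β=1, v≡11 (mod 13); (2|13)=-1, (11|13)=-1; sign (−1)^0·-1^1·-1^0 = -1.
(-9367, -754 / ℚ) ramifies at {13, 17, 29, ∞}: a division algebra.

[13, 17, 29, inf]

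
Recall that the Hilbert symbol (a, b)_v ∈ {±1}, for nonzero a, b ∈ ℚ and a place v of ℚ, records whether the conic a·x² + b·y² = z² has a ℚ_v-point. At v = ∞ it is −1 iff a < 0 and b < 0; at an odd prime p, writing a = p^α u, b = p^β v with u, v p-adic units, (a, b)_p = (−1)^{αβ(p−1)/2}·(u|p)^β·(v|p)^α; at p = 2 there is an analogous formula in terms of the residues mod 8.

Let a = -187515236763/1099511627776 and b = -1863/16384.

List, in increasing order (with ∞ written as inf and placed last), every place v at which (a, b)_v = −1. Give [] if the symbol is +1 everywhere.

(a, b) ≡ (-667, -23) mod (ℚ^×)²; places V = {2, 3, 23, 29, ∞}.
(a,b)_23: α=3, u≡11; β=1, v≡10 (mod 23); (11|23)=-1, (10|23)=-1; sign (−1)^1·-1^1·-1^3 = -1.
(a,b)_3: α=12, u≡2; β=4, v≡1 (mod 3); (2|3)=-1, (1|3)=+1; sign (−1)^0·-1^4·+1^12 = +1.
(a,b)_∞: sgn(-667)=−, sgn(-23)=−, so -1.
(a,b)_29: α=1, u≡9; β=0, v≡7 (mod 29); (9|29)=+1, (7|29)=+1; sign (−1)^0·+1^0·+1^1 = +1.
(a,b)_2: α=-40, β=-14; u≡5, v≡1 (mod 8); ε(u)ε(v)=0·0, αω(v)=-40·0, βω(u)=-14·1; sum ≡ 0  ⇒  +1.
(-667, -23 / ℚ) ramifies at {23, ∞}: a division algebra.

[23, inf]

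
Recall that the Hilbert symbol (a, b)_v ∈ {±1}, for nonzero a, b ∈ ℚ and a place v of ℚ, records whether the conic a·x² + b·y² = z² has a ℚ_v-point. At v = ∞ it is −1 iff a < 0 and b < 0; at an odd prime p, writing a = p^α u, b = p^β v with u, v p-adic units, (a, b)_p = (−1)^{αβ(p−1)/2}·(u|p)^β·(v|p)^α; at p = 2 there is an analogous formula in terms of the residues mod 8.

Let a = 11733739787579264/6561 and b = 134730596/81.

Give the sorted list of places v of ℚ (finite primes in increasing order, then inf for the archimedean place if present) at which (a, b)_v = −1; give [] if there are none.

Mod squares: a ≡ 14, b ≡ 5681. Check v ∈ {∞, 2, 3, 7, 11, 13, 19, 23}.
v=2: v_2(a)=7, v_2(b)=2; units ≡ 7, 1 (mod 8); ε·ε+αω+βω = 1·0+7·0+2·0 ≡ 0  ⇒  (a,b)_2 = +1.
v=19: a=19^2·(≡15), b=19^1·(≡15) mod 19; (15|19)=-1, (15|19)=-1; (−1)^{2·1·9}·(-1)^1·(-1)^2 = -1.
v=7: a=7^5·(≡2), b=7^2·(≡1) mod 7; (2|7)=+1, (1|7)=+1; (−1)^{5·2·3}·(+1)^2·(+1)^5 = +1.
v=3: a=3^-8·(≡2), b=3^-4·(≡2) mod 3; (2|3)=-1, (2|3)=-1; (−1)^{-8·-4·1}·(-1)^-4·(-1)^-8 = +1.
v=23: a=23^2·(≡5), b=23^1·(≡10) mod 23; (5|23)=-1, (10|23)=-1; (−1)^{2·1·11}·(-1)^1·(-1)^2 = -1.
v=11: a=11^0·(≡3), b=11^2·(≡3) mod 11; (3|11)=+1, (3|11)=+1; (−1)^{0·2·5}·(+1)^2·(+1)^0 = +1.
v=13: a=13^4·(≡1), b=13^1·(≡2) mod 13; (1|13)=+1, (2|13)=-1; (−1)^{4·1·6}·(+1)^1·(-1)^4 = +1.
v=∞: 14 > 0 and 5681 > 0  ⇒  (a,b)_∞ = +1.
Ram(14, 5681) = {19, 23}; no ℚ_19-point on the conic.

[19, 23]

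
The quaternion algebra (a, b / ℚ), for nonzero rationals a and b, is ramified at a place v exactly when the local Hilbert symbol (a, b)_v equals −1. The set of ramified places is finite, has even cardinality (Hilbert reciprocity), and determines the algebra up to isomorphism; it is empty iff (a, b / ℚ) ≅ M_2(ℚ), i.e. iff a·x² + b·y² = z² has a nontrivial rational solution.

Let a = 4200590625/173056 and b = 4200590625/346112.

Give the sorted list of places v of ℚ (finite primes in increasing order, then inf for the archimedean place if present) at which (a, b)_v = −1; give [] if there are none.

Mod squares: a ≡ 105, b ≡ 210. Check v ∈ {∞, 2, 3, 5, 7, 11, 13, 23}.
v=11: a=11^2·(≡8), b=11^2·(≡4) mod 11; (8|11)=-1, (4|11)=+1; (−1)^{2·2·5}·(-1)^2·(+1)^2 = +1.
v=7: a=7^1·(≡1), b=7^1·(≡4) mod 7; (1|7)=+1, (4|7)=+1; (−1)^{1·1·3}·(+1)^1·(+1)^1 = -1.
v=13: a=13^-2·(≡1), b=13^-2·(≡7) mod 13; (1|13)=+1, (7|13)=-1; (−1)^{-2·-2·6}·(+1)^-2·(-1)^-2 = +1.
v=∞: 105 > 0 and 210 > 0  ⇒  (a,b)_∞ = +1.
v=23: a=23^2·(≡9), b=23^2·(≡16) mod 23; (9|23)=+1, (16|23)=+1; (−1)^{2·2·11}·(+1)^2·(+1)^2 = +1.
v=2: v_2(a)=-10, v_2(b)=-11; units ≡ 1, 1 (mod 8); ε·ε+αω+βω = 0·0+-10·0+-11·0 ≡ 0  ⇒  (a,b)_2 = +1.
v=5: a=5^5·(≡4), b=5^5·(≡2) mod 5; (4|5)=+1, (2|5)=-1; (−1)^{5·5·2}·(+1)^5·(-1)^5 = -1.
v=3: a=3^1·(≡2), b=3^1·(≡1) mod 3; (2|3)=-1, (1|3)=+1; (−1)^{1·1·1}·(-1)^1·(+1)^1 = +1.
|Ram(105, 210)| = 2, even; anisotropic at {5, 7}.

[5, 7]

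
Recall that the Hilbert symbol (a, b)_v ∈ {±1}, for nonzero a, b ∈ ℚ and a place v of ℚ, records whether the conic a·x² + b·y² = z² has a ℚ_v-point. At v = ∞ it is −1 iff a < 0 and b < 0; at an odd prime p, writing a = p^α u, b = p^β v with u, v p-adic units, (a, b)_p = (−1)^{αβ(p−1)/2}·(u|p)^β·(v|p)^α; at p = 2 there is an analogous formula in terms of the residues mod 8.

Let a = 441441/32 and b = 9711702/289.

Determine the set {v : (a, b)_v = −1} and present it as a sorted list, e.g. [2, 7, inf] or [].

(a, b) ≡ (2002, 182) mod (ℚ^×)²; places V = {2, 3, 7, 11, 13, 17, ∞}.
(a,b)_∞: sgn(2002)=+, sgn(182)=+, so +1.
(a,b)_17: α=0, u≡16; β=-2, v≡10 (mod 17); (16|17)=+1, (10|17)=-1; sign (−1)^0·+1^-2·-1^0 = +1.
(a,b)_11: α=1, u≡8; β=2, v≡2 (mod 11); (8|11)=-1, (2|11)=-1; sign (−1)^0·-1^2·-1^1 = -1.
(a,b)_13: α=1, u≡11; β=1, v≡3 (mod 13); (11|13)=-1, (3|13)=+1; sign (−1)^0·-1^1·+1^1 = -1.
(a,b)_3: α=2, u≡1; β=2, v≡2 (mod 3); (1|3)=+1, (2|3)=-1; sign (−1)^0·+1^2·-1^2 = +1.
(a,b)_2: α=-5, β=1; u≡1, v≡3 (mod 8); ε(u)ε(v)=0·1, αω(v)=-5·1, βω(u)=1·0; sum ≡ 1  ⇒  -1.
(a,b)_7: α=3, u≡5; β=3, v≡3 (mod 7); (5|7)=-1, (3|7)=-1; sign (−1)^1·-1^3·-1^3 = -1.
Ram(2002, 182) = {2, 7, 11, 13}; no ℚ_2-point on the conic.

[2, 7, 11, 13]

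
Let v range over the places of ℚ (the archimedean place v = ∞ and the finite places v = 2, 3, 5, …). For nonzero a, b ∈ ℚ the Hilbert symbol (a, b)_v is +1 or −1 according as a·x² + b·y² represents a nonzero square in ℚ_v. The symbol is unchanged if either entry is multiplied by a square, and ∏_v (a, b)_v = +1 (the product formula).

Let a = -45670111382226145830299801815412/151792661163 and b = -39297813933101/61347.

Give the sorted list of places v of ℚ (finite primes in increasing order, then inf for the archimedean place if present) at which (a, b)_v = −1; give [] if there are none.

Mod squares: a ≡ -159, b ≡ -238549767. Check v ∈ {∞, 2, 3, 11, 13, 19, 23, 37, 41, 43, 53}.
v=11: a=11^-6·(≡10), b=11^-2·(≡2) mod 11; (10|11)=-1, (2|11)=-1; (−1)^{-6·-2·5}·(-1)^-2·(-1)^-6 = +1.
v=23: a=23^4·(≡1), b=23^1·(≡18) mod 23; (1|23)=+1, (18|23)=+1; (−1)^{4·1·11}·(+1)^1·(+1)^4 = +1.
v=43: a=43^2·(≡36), b=43^1·(≡18) mod 43; (36|43)=+1, (18|43)=-1; (−1)^{2·1·21}·(+1)^1·(-1)^2 = +1.
v=53: a=53^3·(≡50), b=53^1·(≡34) mod 53; (50|53)=-1, (34|53)=-1; (−1)^{3·1·26}·(-1)^1·(-1)^3 = +1.
v=2: v_2(a)=2, v_2(b)=0; units ≡ 1, 1 (mod 8); ε·ε+αω+βω = 0·0+2·0+0·0 ≡ 0  ⇒  (a,b)_2 = +1.
v=3: a=3^-1·(≡1), b=3^-1·(≡1) mod 3; (1|3)=+1, (1|3)=+1; (−1)^{-1·-1·1}·(+1)^-1·(+1)^-1 = -1.
v=13: a=13^-4·(≡12), b=13^-2·(≡9) mod 13; (12|13)=+1, (9|13)=+1; (−1)^{-4·-2·6}·(+1)^-2·(+1)^-4 = +1.
v=41: a=41^2·(≡21), b=41^1·(≡40) mod 41; (21|41)=+1, (40|41)=+1; (−1)^{2·1·20}·(+1)^1·(+1)^2 = +1.
v=19: a=19^6·(≡13), b=19^2·(≡3) mod 19; (13|19)=-1, (3|19)=-1; (−1)^{6·2·9}·(-1)^2·(-1)^6 = +1.
v=37: a=37^4·(≡4), b=37^3·(≡12) mod 37; (4|37)=+1, (12|37)=+1; (−1)^{4·3·18}·(+1)^3·(+1)^4 = +1.
v=∞: -159 < 0 and -238549767 < 0  ⇒  (a,b)_∞ = -1.
|Ram(-159, -238549767)| = 2, even; anisotropic at {3, ∞}.

[3, inf]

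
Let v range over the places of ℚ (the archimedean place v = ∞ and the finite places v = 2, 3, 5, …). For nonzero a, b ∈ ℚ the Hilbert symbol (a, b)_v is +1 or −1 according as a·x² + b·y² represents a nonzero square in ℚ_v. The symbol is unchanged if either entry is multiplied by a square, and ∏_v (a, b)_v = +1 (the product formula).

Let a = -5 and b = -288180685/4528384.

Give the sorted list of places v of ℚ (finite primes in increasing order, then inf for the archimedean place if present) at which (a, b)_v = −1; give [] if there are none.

Mod squares: a ≡ -5, b ≡ -1885. Check v ∈ {∞, 2, 5, 7, 13, 17, 19, 23, 29}.
v=19: a=19^0·(≡14), b=19^-2·(≡12) mod 19; (14|19)=-1, (12|19)=-1; (−1)^{0·-2·9}·(-1)^-2·(-1)^0 = +1.
v=29: a=29^0·(≡24), b=29^1·(≡4) mod 29; (24|29)=+1, (4|29)=+1; (−1)^{0·1·14}·(+1)^1·(+1)^0 = +1.
v=5: a=5^1·(≡4), b=5^1·(≡2) mod 5; (4|5)=+1, (2|5)=-1; (−1)^{1·1·2}·(+1)^1·(-1)^1 = -1.
v=2: v_2(a)=0, v_2(b)=-8; units ≡ 3, 3 (mod 8); ε·ε+αω+βω = 1·1+0·1+-8·1 ≡ 1  ⇒  (a,b)_2 = -1.
v=∞: -5 < 0 and -1885 < 0  ⇒  (a,b)_∞ = -1.
v=7: a=7^0·(≡2), b=7^-2·(≡6) mod 7; (2|7)=+1, (6|7)=-1; (−1)^{0·-2·3}·(+1)^-2·(-1)^0 = +1.
v=13: a=13^0·(≡8), b=13^1·(≡8) mod 13; (8|13)=-1, (8|13)=-1; (−1)^{0·1·6}·(-1)^1·(-1)^0 = -1.
v=23: a=23^0·(≡18), b=23^2·(≡6) mod 23; (18|23)=+1, (6|23)=+1; (−1)^{0·2·11}·(+1)^2·(+1)^0 = +1.
v=17: a=17^0·(≡12), b=17^2·(≡8) mod 17; (12|17)=-1, (8|17)=+1; (−1)^{0·2·8}·(-1)^2·(+1)^0 = +1.
|Ram(-5, -1885)| = 4, even; anisotropic at {2, 5, 13, ∞}.

[2, 5, 13, inf]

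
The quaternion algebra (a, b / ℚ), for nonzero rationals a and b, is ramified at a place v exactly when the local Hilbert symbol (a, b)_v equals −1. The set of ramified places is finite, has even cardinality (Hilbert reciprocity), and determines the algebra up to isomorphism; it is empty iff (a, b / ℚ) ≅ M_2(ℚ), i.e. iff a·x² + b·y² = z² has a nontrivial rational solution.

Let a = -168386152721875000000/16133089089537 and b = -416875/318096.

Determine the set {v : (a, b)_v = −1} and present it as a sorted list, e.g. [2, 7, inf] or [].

(a, b) ≡ (-46835, -667) mod (ℚ^×)²; places V = {2, 3, 5, 7, 11, 17, 19, 23, 29, 31, 47, ∞}.
(a,b)_31: α=2, u≡29; β=0, v≡15 (mod 31); (29|31)=-1, (15|31)=-1; sign (−1)^0·-1^0·-1^2 = +1.
(a,b)_∞: sgn(-46835)=−, sgn(-667)=−, so -1.
(a,b)_23: α=0, u≡16; β=1, v≡19 (mod 23); (16|23)=+1, (19|23)=-1; sign (−1)^0·+1^1·-1^0 = +1.
(a,b)_47: α=-4, u≡37; β=-2, v≡5 (mod 47); (37|47)=+1, (5|47)=-1; sign (−1)^0·+1^-2·-1^-4 = +1.
(a,b)_17: α=-1, u≡16; β=0, v≡15 (mod 17); (16|17)=+1, (15|17)=+1; sign (−1)^0·+1^0·+1^-1 = +1.
(a,b)_2: α=6, β=-4; u≡5, v≡5 (mod 8); ε(u)ε(v)=0·0, αω(v)=6·1, βω(u)=-4·1; sum ≡ 0  ⇒  +1.
(a,b)_11: α=2, u≡1; β=0, v≡4 (mod 11); (1|11)=+1, (4|11)=+1; sign (−1)^0·+1^0·+1^2 = +1.
(a,b)_5: α=11, u≡3; β=4, v≡3 (mod 5); (3|5)=-1, (3|5)=-1; sign (−1)^0·-1^4·-1^11 = -1.
(a,b)_7: α=-4, u≡1; β=0, v≡5 (mod 7); (1|7)=+1, (5|7)=-1; sign (−1)^0·+1^0·-1^-4 = +1.
(a,b)_3: α=-4, u≡1; β=-2, v≡2 (mod 3); (1|3)=+1, (2|3)=-1; sign (−1)^0·+1^-2·-1^-4 = +1.
(a,b)_19: α=1, u≡5; β=0, v≡17 (mod 19); (5|19)=+1, (17|19)=+1; sign (−1)^0·+1^0·+1^1 = +1.
(a,b)_29: α=3, u≡5; β=1, v≡4 (mod 29); (5|29)=+1, (4|29)=+1; sign (−1)^0·+1^1·+1^3 = +1.
|Ram(-46835, -667)| = 2, even; anisotropic at {5, ∞}.

[5, inf]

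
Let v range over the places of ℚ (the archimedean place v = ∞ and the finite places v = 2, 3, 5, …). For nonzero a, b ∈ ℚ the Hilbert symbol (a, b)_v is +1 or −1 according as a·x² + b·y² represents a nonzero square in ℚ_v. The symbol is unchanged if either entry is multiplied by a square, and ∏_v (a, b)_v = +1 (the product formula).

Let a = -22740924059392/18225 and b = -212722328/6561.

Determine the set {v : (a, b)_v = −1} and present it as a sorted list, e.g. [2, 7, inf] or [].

(a, b) ≡ (-7, -38) mod (ℚ^×)²; places V = {2, 3, 5, 7, 11, 13, 19, ∞}.
(a,b)_19: α=2, u≡8; β=1, v≡11 (mod 19); (8|19)=-1, (11|19)=+1; sign (−1)^0·-1^1·+1^2 = -1.
(a,b)_2: α=8, β=3; u≡1, v≡5 (mod 8); ε(u)ε(v)=0·0, αω(v)=8·1, βω(u)=3·0; sum ≡ 0  ⇒  +1.
(a,b)_3: α=-6, u≡2; β=-8, v≡1 (mod 3); (2|3)=-1, (1|3)=+1; sign (−1)^0·-1^-8·+1^-6 = +1.
(a,b)_11: α=4, u≡3; β=0, v≡10 (mod 11); (3|11)=+1, (10|11)=-1; sign (−1)^0·+1^0·-1^4 = +1.
(a,b)_∞: sgn(-7)=−, sgn(-38)=−, so -1.
(a,b)_13: α=0, u≡6; β=4, v≡3 (mod 13); (6|13)=-1, (3|13)=+1; sign (−1)^0·-1^4·+1^0 = +1.
(a,b)_5: α=-2, u≡2; β=0, v≡2 (mod 5); (2|5)=-1, (2|5)=-1; sign (−1)^0·-1^0·-1^-2 = +1.
(a,b)_7: α=5, u≡5; β=2, v≡1 (mod 7); (5|7)=-1, (1|7)=+1; sign (−1)^0·-1^2·+1^5 = +1.
Ram(-7, -38) = {19, ∞}; no ℚ_19-point on the conic.

[19, inf]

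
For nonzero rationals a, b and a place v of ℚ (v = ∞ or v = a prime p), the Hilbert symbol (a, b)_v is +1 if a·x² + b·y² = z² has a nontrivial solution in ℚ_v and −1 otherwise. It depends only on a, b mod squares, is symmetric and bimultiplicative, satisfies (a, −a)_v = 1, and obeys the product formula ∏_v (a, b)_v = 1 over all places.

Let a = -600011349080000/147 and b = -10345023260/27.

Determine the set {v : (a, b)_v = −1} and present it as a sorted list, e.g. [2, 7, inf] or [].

[2, 3, 13, inf]

(a, b) ≡ (-442221, -76245) mod (ℚ^×)²; places V = {2, 3, 5, 7, 11, 13, 17, 23, 29, ∞}.
(a,b)_17: α=1, u≡3; β=1, v≡3 (mod 17); (3|17)=-1, (3|17)=-1; sign (−1)^0·-1^1·-1^1 = +1.
(a,b)_3: α=-1, u≡1; β=-3, v≡1 (mod 3); (1|3)=+1, (1|3)=+1; sign (−1)^1·+1^-3·+1^-1 = -1.
(a,b)_13: α=1, u≡1; β=1, v≡8 (mod 13); (1|13)=+1, (8|13)=-1; sign (−1)^0·+1^1·-1^1 = -1.
(a,b)_29: α=3, u≡23; β=2, v≡23 (mod 29); (23|29)=+1, (23|29)=+1; sign (−1)^0·+1^2·+1^3 = +1.
(a,b)_7: α=-2, u≡1; β=0, v≡5 (mod 7); (1|7)=+1, (5|7)=-1; sign (−1)^0·+1^0·-1^-2 = +1.
(a,b)_11: α=2, u≡9; β=2, v≡2 (mod 11); (9|11)=+1, (2|11)=-1; sign (−1)^0·+1^2·-1^2 = +1.
(a,b)_∞: sgn(-442221)=−, sgn(-76245)=−, so -1.
(a,b)_23: α=1, u≡1; β=1, v≡14 (mod 23); (1|23)=+1, (14|23)=-1; sign (−1)^1·+1^1·-1^1 = +1.
(a,b)_2: α=6, β=2; u≡3, v≡3 (mod 8); ε(u)ε(v)=1·1, αω(v)=6·1, βω(u)=2·1; sum ≡ 1  ⇒  -1.
(a,b)_5: α=4, u≡1; β=1, v≡4 (mod 5); (1|5)=+1, (4|5)=+1; sign (−1)^0·+1^1·+1^4 = +1.
Ram(-442221, -76245) = {2, 3, 13, ∞}; no ℚ_2-point on the conic.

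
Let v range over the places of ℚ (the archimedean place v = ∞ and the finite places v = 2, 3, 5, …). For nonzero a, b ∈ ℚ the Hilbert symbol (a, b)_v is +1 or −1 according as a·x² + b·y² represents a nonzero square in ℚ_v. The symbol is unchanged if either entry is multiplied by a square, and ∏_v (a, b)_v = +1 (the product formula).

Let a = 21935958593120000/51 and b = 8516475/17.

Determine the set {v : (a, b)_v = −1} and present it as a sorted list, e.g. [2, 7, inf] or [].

[3, 11, 13, 17, 19, 29, 37, 41]

Mod squares: a ≡ 5107441053, b ≡ 643467. Check v ∈ {∞, 2, 3, 5, 11, 13, 17, 19, 29, 31, 37, 41}.
v=19: a=19^1·(≡8), b=19^0·(≡14) mod 19; (8|19)=-1, (14|19)=-1; (−1)^{1·0·9}·(-1)^0·(-1)^1 = -1.
v=17: a=17^-1·(≡6), b=17^-1·(≡2) mod 17; (6|17)=-1, (2|17)=+1; (−1)^{-1·-1·8}·(-1)^-1·(+1)^-1 = -1.
v=∞: 5107441053 > 0 and 643467 > 0  ⇒  (a,b)_∞ = +1.
v=5: a=5^4·(≡2), b=5^2·(≡2) mod 5; (2|5)=-1, (2|5)=-1; (−1)^{4·2·2}·(-1)^2·(-1)^4 = +1.
v=29: a=29^1·(≡20), b=29^0·(≡18) mod 29; (20|29)=+1, (18|29)=-1; (−1)^{1·0·14}·(+1)^0·(-1)^1 = -1.
v=31: a=31^1·(≡30), b=31^1·(≡2) mod 31; (30|31)=-1, (2|31)=+1; (−1)^{1·1·15}·(-1)^1·(+1)^1 = +1.
v=3: a=3^-1·(≡1), b=3^3·(≡1) mod 3; (1|3)=+1, (1|3)=+1; (−1)^{-1·3·1}·(+1)^3·(+1)^-1 = -1.
v=41: a=41^1·(≡9), b=41^0·(≡7) mod 41; (9|41)=+1, (7|41)=-1; (−1)^{1·0·20}·(+1)^0·(-1)^1 = -1.
v=37: a=37^2·(≡22), b=37^1·(≡26) mod 37; (22|37)=-1, (26|37)=+1; (−1)^{2·1·18}·(-1)^1·(+1)^2 = -1.
v=13: a=13^1·(≡12), b=13^0·(≡8) mod 13; (12|13)=+1, (8|13)=-1; (−1)^{1·0·6}·(+1)^0·(-1)^1 = -1.
v=11: a=11^1·(≡2), b=11^1·(≡2) mod 11; (2|11)=-1, (2|11)=-1; (−1)^{1·1·5}·(-1)^1·(-1)^1 = -1.
v=2: v_2(a)=8, v_2(b)=0; units ≡ 5, 3 (mod 8); ε·ε+αω+βω = 0·1+8·1+0·1 ≡ 0  ⇒  (a,b)_2 = +1.
Ram(5107441053, 643467) = {3, 11, 13, 17, 19, 29, 37, 41}; no ℚ_3-point on the conic.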